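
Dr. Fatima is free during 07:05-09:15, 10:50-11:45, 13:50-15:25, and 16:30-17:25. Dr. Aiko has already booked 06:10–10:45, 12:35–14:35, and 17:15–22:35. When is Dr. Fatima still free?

10:50–11:45, 14:35–15:25, 16:30–17:15

07:05–09:15 lies entirely inside B → drops out.
10:50–11:45 is untouched.
13:50–15:25 with B removed leaves 14:35–15:25.
16:30–17:25 with B removed leaves 16:30–17:15.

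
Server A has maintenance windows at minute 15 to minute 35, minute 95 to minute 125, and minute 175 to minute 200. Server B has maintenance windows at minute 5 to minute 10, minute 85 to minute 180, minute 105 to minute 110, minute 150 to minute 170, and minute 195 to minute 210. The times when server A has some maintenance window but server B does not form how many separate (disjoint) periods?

2

Merge the second list: minute 5 to minute 10, minute 85 to minute 180, minute 195 to minute 210.
A \ B = minute 15 to minute 35, minute 180 to minute 195.
That is 2 disjoint pieces.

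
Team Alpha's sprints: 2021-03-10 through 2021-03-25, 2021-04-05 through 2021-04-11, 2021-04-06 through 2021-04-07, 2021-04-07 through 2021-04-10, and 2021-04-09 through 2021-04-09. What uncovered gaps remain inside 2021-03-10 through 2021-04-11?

2021-03-26 through 2021-04-04

Covered (merged): 2021-03-10 through 2021-03-25, 2021-04-05 through 2021-04-11.
Uncovered inside 2021-03-10 through 2021-04-11: 2021-03-26 through 2021-04-04.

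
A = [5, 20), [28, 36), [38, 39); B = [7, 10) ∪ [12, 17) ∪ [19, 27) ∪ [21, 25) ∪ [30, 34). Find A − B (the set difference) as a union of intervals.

Second set merges to [7, 10), [12, 17), [19, 27), [30, 34).
[5, 20) minus B → [5, 7), [10, 12), [17, 19).
[28, 36) minus B → [28, 30), [34, 36).
[38, 39): no B overlap → unchanged.

[5, 7) ∪ [10, 12) ∪ [17, 19) ∪ [28, 30) ∪ [34, 36) ∪ [38, 39)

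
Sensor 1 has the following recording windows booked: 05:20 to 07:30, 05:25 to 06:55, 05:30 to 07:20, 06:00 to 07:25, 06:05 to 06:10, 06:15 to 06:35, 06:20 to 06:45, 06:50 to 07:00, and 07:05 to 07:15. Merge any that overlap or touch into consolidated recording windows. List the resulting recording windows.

05:20–07:30

05:25–06:55 overlaps/touches 05:20–07:30 → extend to 05:20–07:30.
05:30–07:20 overlaps/touches 05:20–07:30 → extend to 05:20–07:30.
06:00–07:25 overlaps/touches 05:20–07:30 → extend to 05:20–07:30.
06:05–06:10 overlaps/touches 05:20–07:30 → extend to 05:20–07:30.
06:15–06:35 overlaps/touches 05:20–07:30 → extend to 05:20–07:30.
06:20–06:45 overlaps/touches 05:20–07:30 → extend to 05:20–07:30.
06:50–07:00 overlaps/touches 05:20–07:30 → extend to 05:20–07:30.
07:05–07:15 overlaps/touches 05:20–07:30 → extend to 05:20–07:30.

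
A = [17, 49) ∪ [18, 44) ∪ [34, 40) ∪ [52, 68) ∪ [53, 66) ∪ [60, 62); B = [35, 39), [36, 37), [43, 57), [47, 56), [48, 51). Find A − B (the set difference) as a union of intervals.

[17, 35) ∪ [39, 43) ∪ [57, 68)

First set merges to [17, 49), [52, 68).
Second set merges to [35, 39), [43, 57).
[17, 49) with B removed leaves [17, 35), [39, 43).
[52, 68) with B removed leaves [57, 68).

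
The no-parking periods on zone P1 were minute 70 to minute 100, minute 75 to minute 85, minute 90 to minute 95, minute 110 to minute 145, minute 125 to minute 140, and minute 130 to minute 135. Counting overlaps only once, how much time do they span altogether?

Merged: minute 70 to minute 100, minute 110 to minute 145.
Lengths: 30 minutes + 35 minutes = 65 minutes.

65 minutes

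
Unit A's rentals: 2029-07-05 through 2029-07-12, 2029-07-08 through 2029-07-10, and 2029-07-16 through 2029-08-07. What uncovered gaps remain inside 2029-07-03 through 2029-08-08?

The merged coverage is 2029-07-05 through 2029-07-12, 2029-07-16 through 2029-08-07.
Gaps within 2029-07-03 through 2029-08-08: 2029-07-03 through 2029-07-04, 2029-07-13 through 2029-07-15, 2029-08-08 through 2029-08-08.

2029-07-03 through 2029-07-04, 2029-07-13 through 2029-07-15, 2029-08-08 through 2029-08-08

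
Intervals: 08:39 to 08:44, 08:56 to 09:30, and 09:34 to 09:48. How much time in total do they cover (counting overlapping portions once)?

53 min

Merged: 08:39–08:44, 08:56–09:30, 09:34–09:48.
Lengths: 5 min + 34 min + 14 min = 53 min.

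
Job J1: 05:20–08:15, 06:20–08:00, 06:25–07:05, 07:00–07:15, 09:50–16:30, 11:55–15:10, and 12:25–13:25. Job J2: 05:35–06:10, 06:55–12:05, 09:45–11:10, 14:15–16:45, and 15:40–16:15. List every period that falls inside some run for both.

05:35–06:10, 06:55–08:15, 09:50–12:05, 14:15–16:30

Merge the first list: 05:20–08:15, 09:50–16:30.
Merge the second list: 05:35–06:10, 06:55–12:05, 14:15–16:45.
05:20–08:15 overlaps B on 05:35–06:10, 06:55–08:15.
09:50–16:30 overlaps B on 09:50–12:05, 14:15–16:30.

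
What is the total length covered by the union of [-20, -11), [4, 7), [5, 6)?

Merged: [-20, -11), [4, 7).
Lengths: 9 + 3 = 12.

12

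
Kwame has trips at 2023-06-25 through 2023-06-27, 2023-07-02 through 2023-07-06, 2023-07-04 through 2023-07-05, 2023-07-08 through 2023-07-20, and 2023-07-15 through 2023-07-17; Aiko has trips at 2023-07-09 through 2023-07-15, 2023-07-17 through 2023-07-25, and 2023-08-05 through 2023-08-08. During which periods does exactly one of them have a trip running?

2023-06-25 through 2023-06-27, 2023-07-02 through 2023-07-06, 2023-07-08 through 2023-07-08, 2023-07-16 through 2023-07-16, 2023-07-21 through 2023-07-25, 2023-08-05 through 2023-08-08

First set merges to 2023-06-25 through 2023-06-27, 2023-07-02 through 2023-07-06, 2023-07-08 through 2023-07-20.
Only in the first: 2023-06-25 through 2023-06-27, 2023-07-02 through 2023-07-06, 2023-07-08 through 2023-07-08, 2023-07-16 through 2023-07-16.
Only in the second: 2023-07-21 through 2023-07-25, 2023-08-05 through 2023-08-08.
Together these are the periods covered by exactly one.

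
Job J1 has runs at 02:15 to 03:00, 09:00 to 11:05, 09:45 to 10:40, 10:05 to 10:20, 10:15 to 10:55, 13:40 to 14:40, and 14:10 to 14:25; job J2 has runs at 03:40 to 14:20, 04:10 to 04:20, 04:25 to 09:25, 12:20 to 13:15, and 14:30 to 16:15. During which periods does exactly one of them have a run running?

02:15–03:00, 03:40–09:00, 11:05–13:40, 14:20–14:30, 14:40–16:15

First set merges to 02:15–03:00, 09:00–11:05, 13:40–14:40.
Second set merges to 03:40–14:20, 14:30–16:15.
A \ B = 02:15–03:00, 14:20–14:30.
B \ A = 03:40–09:00, 11:05–13:40, 14:40–16:15.
Union of the two gives the symmetric difference.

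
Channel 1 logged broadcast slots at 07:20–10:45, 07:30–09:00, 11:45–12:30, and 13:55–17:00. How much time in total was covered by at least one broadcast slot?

Merged: 07:20–10:45, 11:45–12:30, 13:55–17:00.
Lengths: 3 h 25 min + 45 min + 3 h 5 min = 7 h 15 min.

7 h 15 min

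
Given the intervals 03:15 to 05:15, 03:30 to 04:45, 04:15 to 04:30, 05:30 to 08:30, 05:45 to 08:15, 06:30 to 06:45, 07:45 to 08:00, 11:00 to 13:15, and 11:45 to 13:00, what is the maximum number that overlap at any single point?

Walk the sorted start/end points keeping a running depth.
The depth first hits 3 at 04:15.

3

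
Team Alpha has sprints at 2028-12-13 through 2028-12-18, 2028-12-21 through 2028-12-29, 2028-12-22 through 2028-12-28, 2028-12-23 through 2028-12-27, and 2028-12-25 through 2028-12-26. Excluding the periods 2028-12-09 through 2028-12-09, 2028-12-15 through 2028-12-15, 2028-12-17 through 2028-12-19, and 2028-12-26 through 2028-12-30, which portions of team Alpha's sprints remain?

2028-12-13 through 2028-12-14, 2028-12-16 through 2028-12-16, 2028-12-21 through 2028-12-25

First set merges to 2028-12-13 through 2028-12-18, 2028-12-21 through 2028-12-29.
2028-12-13 through 2028-12-18 minus B → 2028-12-13 through 2028-12-14, 2028-12-16 through 2028-12-16.
2028-12-21 through 2028-12-29 minus B → 2028-12-21 through 2028-12-25.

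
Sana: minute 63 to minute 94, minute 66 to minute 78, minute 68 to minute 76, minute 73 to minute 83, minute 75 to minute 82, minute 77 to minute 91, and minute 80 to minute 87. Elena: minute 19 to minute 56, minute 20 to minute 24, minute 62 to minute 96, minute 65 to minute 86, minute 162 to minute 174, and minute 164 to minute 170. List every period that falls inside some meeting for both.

minute 63 to minute 94

Merge the first list: minute 63 to minute 94.
Merge the second list: minute 19 to minute 56, minute 62 to minute 96, minute 162 to minute 174.
minute 63 to minute 94 overlaps B on minute 63 to minute 94.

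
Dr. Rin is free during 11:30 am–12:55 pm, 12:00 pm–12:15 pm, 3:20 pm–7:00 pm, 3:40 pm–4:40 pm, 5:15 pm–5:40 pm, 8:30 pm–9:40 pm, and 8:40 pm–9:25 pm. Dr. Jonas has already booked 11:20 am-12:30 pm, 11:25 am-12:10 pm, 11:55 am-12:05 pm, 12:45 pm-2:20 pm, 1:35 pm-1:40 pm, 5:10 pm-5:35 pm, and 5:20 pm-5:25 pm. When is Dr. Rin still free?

Merge the first list: 11:30 am–12:55 pm, 3:20 pm–7:00 pm, 8:30 pm–9:40 pm.
Merge the second list: 11:20 am–12:30 pm, 12:45 pm–2:20 pm, 5:10 pm–5:35 pm.
11:30 am–12:55 pm \ B = 12:30 pm–12:45 pm.
3:20 pm–7:00 pm \ B = 3:20 pm–5:10 pm, 5:35 pm–7:00 pm.
8:30 pm–9:40 pm: nothing removed.

12:30 pm–12:45 pm, 3:20 pm–5:10 pm, 5:35 pm–7:00 pm, 8:30 pm–9:40 pm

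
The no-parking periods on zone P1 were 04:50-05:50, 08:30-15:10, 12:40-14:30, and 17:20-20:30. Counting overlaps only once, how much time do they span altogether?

10 h 50 min

Merged: 04:50-05:50, 08:30-15:10, 17:20-20:30.
Lengths: 1 h + 6 h 40 min + 3 h 10 min = 10 h 50 min.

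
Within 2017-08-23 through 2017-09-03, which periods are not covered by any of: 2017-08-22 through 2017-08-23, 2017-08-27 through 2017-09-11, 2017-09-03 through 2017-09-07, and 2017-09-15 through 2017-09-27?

After merging, the occupied span is 2017-08-22 through 2017-08-23, 2017-08-27 through 2017-09-11, 2017-09-15 through 2017-09-27.
Complement within 2017-08-23 through 2017-09-03: 2017-08-24 through 2017-08-26.

2017-08-24 through 2017-08-26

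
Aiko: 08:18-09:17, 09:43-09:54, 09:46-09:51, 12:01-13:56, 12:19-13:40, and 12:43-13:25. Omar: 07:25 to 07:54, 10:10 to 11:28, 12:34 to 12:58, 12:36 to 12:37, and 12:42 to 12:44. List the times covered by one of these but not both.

07:25–07:54, 08:18–09:17, 09:43–09:54, 10:10–11:28, 12:01–12:34, 12:58–13:56

First set merges to 08:18–09:17, 09:43–09:54, 12:01–13:56.
Second set merges to 07:25–07:54, 10:10–11:28, 12:34–12:58.
Only in the first: 08:18–09:17, 09:43–09:54, 12:01–12:34, 12:58–13:56.
Only in the second: 07:25–07:54, 10:10–11:28.
Together these are the periods covered by exactly one.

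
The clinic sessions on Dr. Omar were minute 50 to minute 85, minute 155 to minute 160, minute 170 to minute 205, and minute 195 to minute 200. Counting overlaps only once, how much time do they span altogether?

75 minutes

Merged: minute 50 to minute 85, minute 155 to minute 160, minute 170 to minute 205.
Lengths: 35 minutes + 5 minutes + 35 minutes = 75 minutes.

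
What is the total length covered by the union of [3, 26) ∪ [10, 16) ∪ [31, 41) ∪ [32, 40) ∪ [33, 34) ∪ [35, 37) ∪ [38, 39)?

33

Merged: [3, 26), [31, 41).
Lengths: 23 + 10 = 33.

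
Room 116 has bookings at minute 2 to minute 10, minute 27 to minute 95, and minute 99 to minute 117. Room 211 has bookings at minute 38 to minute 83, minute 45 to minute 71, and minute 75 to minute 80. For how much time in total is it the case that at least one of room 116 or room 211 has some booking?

94 minutes

Second set merges to minute 38 to minute 83.
A ∪ B = minute 2 to minute 10, minute 27 to minute 95, minute 99 to minute 117.
Total: 8 minutes + 68 minutes + 18 minutes = 94 minutes.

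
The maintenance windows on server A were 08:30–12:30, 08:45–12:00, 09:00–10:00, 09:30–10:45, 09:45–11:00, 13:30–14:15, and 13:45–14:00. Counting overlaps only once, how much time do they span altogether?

4 h 45 min

Merged: 08:30–12:30, 13:30–14:15.
Lengths: 4 h + 45 min = 4 h 45 min.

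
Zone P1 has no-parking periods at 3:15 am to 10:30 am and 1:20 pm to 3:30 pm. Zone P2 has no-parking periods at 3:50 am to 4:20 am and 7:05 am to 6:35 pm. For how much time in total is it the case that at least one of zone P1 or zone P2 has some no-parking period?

15 h 20 min

A ∪ B = 3:15 am–6:35 pm.
Total: 15 h 20 min.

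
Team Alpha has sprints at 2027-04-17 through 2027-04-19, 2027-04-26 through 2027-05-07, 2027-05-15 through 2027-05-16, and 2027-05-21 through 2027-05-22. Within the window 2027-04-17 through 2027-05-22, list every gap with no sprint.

2027-04-20 through 2027-04-25, 2027-05-08 through 2027-05-14, 2027-05-17 through 2027-05-20

After merging, the occupied span is 2027-04-17 through 2027-04-19, 2027-04-26 through 2027-05-07, 2027-05-15 through 2027-05-16, 2027-05-21 through 2027-05-22.
Uncovered inside 2027-04-17 through 2027-05-22: 2027-04-20 through 2027-04-25, 2027-05-08 through 2027-05-14, 2027-05-17 through 2027-05-20.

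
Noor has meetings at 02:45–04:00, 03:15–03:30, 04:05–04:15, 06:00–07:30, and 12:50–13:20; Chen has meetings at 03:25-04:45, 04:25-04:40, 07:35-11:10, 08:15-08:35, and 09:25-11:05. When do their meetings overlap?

03:25–04:00, 04:05–04:15

Merge the first list: 02:45–04:00, 04:05–04:15, 06:00–07:30, 12:50–13:20.
Merge the second list: 03:25–04:45, 07:35–11:10.
02:45–04:00 meets the second set on 03:25–04:00.
04:05–04:15 meets the second set on 04:05–04:15.
06:00–07:30: no overlap with the second set.
12:50–13:20: no overlap with the second set.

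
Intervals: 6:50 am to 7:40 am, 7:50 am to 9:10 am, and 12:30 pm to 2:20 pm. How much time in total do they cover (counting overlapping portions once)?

Merged: 6:50 am–7:40 am, 7:50 am–9:10 am, 12:30 pm–2:20 pm.
Lengths: 50 min + 1 h 20 min + 1 h 50 min = 4 h.

4 h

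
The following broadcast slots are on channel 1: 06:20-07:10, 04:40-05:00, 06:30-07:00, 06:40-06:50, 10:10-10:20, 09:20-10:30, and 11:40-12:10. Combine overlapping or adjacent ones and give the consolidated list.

Sort by start: 04:40–05:00, 06:20–07:10, 06:30–07:00, 06:40–06:50, 09:20–10:30, 10:10–10:20, 11:40–12:10.
06:20–07:10 is disjoint → start new block.
06:30–07:00 overlaps/touches 06:20–07:10 → extend to 06:20–07:10.
06:40–06:50 overlaps/touches 06:20–07:10 → extend to 06:20–07:10.
09:20–10:30 is disjoint → start new block.
10:10–10:20 overlaps/touches 09:20–10:30 → extend to 09:20–10:30.
11:40–12:10 is disjoint → start new block.

04:40–05:00, 06:20–07:10, 09:20–10:30, 11:40–12:10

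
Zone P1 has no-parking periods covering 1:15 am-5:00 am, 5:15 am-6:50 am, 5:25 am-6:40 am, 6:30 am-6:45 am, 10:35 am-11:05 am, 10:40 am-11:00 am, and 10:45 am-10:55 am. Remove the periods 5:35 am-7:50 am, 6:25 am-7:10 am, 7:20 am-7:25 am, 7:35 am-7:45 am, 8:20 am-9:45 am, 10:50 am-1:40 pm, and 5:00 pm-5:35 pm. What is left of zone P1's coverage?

1:15 am–5:00 am, 5:15 am–5:35 am, 10:35 am–10:50 am

Merge the first list: 1:15 am–5:00 am, 5:15 am–6:50 am, 10:35 am–11:05 am.
Merge the second list: 5:35 am–7:50 am, 8:20 am–9:45 am, 10:50 am–1:40 pm, 5:00 pm–5:35 pm.
1:15 am–5:00 am is untouched.
5:15 am–6:50 am with B removed leaves 5:15 am–5:35 am.
10:35 am–11:05 am with B removed leaves 10:35 am–10:50 am.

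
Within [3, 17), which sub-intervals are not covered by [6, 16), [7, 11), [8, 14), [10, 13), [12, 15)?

The merged coverage is [6, 16).
Complement within [3, 17): [3, 6), [16, 17).

[3, 6) ∪ [16, 17)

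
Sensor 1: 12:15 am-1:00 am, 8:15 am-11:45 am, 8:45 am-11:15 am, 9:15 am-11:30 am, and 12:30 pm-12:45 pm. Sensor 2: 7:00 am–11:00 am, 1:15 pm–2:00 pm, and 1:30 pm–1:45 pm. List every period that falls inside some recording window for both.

8:15 am–11:00 am

First set merges to 12:15 am–1:00 am, 8:15 am–11:45 am, 12:30 pm–12:45 pm.
Second set merges to 7:00 am–11:00 am, 1:15 pm–2:00 pm.
12:15 am–1:00 am meets no B interval.
8:15 am–11:45 am ∩ B → 8:15 am–11:00 am.
12:30 pm–12:45 pm meets no B interval.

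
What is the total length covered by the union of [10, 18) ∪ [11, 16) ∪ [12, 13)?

8

Merged: [10, 18).
Length: 8.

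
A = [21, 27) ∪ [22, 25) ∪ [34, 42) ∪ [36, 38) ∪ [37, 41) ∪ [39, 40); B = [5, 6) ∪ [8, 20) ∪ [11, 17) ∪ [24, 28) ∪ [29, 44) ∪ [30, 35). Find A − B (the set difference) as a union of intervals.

[21, 24)

A, merged: [21, 27), [34, 42).
B, merged: [5, 6), [8, 20), [24, 28), [29, 44).
[21, 27) minus B → [21, 24).
[34, 42): fully covered by B → removed.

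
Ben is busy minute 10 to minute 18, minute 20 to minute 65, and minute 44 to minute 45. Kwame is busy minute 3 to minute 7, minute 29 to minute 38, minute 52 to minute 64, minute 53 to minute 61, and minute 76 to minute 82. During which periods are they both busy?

Merge the first list: minute 10 to minute 18, minute 20 to minute 65.
Merge the second list: minute 3 to minute 7, minute 29 to minute 38, minute 52 to minute 64, minute 76 to minute 82.
minute 10 to minute 18 meets no B interval.
minute 20 to minute 65 ∩ B → minute 29 to minute 38, minute 52 to minute 64.

minute 29 to minute 38, minute 52 to minute 64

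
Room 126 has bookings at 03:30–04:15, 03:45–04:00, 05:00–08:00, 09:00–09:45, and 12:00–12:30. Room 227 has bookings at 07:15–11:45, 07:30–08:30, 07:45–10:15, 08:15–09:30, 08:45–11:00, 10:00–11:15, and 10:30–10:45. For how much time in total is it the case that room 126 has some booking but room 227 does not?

3 h 30 min

First set merges to 03:30–04:15, 05:00–08:00, 09:00–09:45, 12:00–12:30.
Second set merges to 07:15–11:45.
A \ B = 03:30–04:15, 05:00–07:15, 12:00–12:30.
Total: 45 min + 2 h 15 min + 30 min = 3 h 30 min.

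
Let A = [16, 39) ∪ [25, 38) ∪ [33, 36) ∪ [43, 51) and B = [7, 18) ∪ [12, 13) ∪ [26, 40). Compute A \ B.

A, merged: [16, 39), [43, 51).
B, merged: [7, 18), [26, 40).
[16, 39) with B removed leaves [18, 26).
[43, 51) is untouched.

[18, 26) ∪ [43, 51)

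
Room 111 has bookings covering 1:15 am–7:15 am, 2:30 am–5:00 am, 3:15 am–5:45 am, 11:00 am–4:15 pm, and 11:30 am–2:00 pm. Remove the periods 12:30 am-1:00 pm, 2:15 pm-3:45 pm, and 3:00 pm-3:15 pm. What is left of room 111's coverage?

1:00 pm-2:15 pm, 3:45 pm-4:15 pm

Merge the first list: 1:15 am-7:15 am, 11:00 am-4:15 pm.
Merge the second list: 12:30 am-1:00 pm, 2:15 pm-3:45 pm.
1:15 am-7:15 am: fully covered by B → removed.
11:00 am-4:15 pm minus B → 1:00 pm-2:15 pm, 3:45 pm-4:15 pm.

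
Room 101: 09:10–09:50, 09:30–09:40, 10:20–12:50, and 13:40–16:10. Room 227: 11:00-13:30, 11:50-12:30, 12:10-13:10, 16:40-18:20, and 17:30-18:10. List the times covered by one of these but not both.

09:10–09:50, 10:20–11:00, 12:50–13:30, 13:40–16:10, 16:40–18:20

First set merges to 09:10–09:50, 10:20–12:50, 13:40–16:10.
Second set merges to 11:00–13:30, 16:40–18:20.
A \ B = 09:10–09:50, 10:20–11:00, 13:40–16:10.
B \ A = 12:50–13:30, 16:40–18:20.
Union of the two gives the symmetric difference.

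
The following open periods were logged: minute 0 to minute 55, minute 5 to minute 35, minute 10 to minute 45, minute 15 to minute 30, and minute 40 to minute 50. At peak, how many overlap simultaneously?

Walk the sorted start/end points keeping a running depth.
The depth first hits 4 at minute 15.

4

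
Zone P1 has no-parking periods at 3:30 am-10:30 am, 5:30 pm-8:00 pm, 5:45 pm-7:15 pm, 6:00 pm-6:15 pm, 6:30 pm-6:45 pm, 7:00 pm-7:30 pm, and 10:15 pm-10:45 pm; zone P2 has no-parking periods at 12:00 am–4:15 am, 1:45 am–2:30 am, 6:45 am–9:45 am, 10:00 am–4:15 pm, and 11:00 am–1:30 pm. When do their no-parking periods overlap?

3:30 am-4:15 am, 6:45 am-9:45 am, 10:00 am-10:30 am

First set merges to 3:30 am-10:30 am, 5:30 pm-8:00 pm, 10:15 pm-10:45 pm.
Second set merges to 12:00 am-4:15 am, 6:45 am-9:45 am, 10:00 am-4:15 pm.
3:30 am-10:30 am ∩ B → 3:30 am-4:15 am, 6:45 am-9:45 am, 10:00 am-10:30 am.
5:30 pm-8:00 pm meets no B interval.
10:15 pm-10:45 pm meets no B interval.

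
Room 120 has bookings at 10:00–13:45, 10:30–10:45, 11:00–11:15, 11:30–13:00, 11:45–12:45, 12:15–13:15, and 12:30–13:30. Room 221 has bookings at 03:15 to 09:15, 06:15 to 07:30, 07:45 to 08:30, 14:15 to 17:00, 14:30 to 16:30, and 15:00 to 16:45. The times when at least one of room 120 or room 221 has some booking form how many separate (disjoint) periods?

First set merges to 10:00–13:45.
Second set merges to 03:15–09:15, 14:15–17:00.
A ∪ B = 03:15–09:15, 10:00–13:45, 14:15–17:00.
That is 3 disjoint pieces.

3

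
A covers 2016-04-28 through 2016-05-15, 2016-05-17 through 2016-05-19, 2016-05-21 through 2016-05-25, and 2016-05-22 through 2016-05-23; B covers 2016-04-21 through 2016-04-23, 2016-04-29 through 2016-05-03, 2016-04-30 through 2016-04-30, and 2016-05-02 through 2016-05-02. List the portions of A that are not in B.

2016-04-28 through 2016-04-28, 2016-05-04 through 2016-05-15, 2016-05-17 through 2016-05-19, 2016-05-21 through 2016-05-25

Merge the first list: 2016-04-28 through 2016-05-15, 2016-05-17 through 2016-05-19, 2016-05-21 through 2016-05-25.
Merge the second list: 2016-04-21 through 2016-04-23, 2016-04-29 through 2016-05-03.
2016-04-28 through 2016-05-15 minus B → 2016-04-28 through 2016-04-28, 2016-05-04 through 2016-05-15.
2016-05-17 through 2016-05-19: no B overlap → unchanged.
2016-05-21 through 2016-05-25: no B overlap → unchanged.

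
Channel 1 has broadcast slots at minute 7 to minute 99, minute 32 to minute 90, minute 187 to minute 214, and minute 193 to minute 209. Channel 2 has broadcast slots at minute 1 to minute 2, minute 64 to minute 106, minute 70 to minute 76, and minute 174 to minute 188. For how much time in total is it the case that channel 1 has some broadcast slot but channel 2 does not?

Merge the first list: minute 7 to minute 99, minute 187 to minute 214.
Merge the second list: minute 1 to minute 2, minute 64 to minute 106, minute 174 to minute 188.
A \ B = minute 7 to minute 64, minute 188 to minute 214.
Total: 57 minutes + 26 minutes = 83 minutes.

83 minutes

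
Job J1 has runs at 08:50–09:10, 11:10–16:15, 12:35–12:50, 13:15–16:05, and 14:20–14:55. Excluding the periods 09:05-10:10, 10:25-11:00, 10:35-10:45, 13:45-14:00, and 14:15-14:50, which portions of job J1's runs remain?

08:50–09:05, 11:10–13:45, 14:00–14:15, 14:50–16:15

A, merged: 08:50–09:10, 11:10–16:15.
B, merged: 09:05–10:10, 10:25–11:00, 13:45–14:00, 14:15–14:50.
08:50–09:10 minus B → 08:50–09:05.
11:10–16:15 minus B → 11:10–13:45, 14:00–14:15, 14:50–16:15.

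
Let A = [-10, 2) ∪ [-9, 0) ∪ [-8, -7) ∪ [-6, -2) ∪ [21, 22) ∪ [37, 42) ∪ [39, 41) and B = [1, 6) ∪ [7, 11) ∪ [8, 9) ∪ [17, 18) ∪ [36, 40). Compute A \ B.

Merge the first list: [-10, 2), [21, 22), [37, 42).
Merge the second list: [1, 6), [7, 11), [17, 18), [36, 40).
[-10, 2) \ B = [-10, 1).
[21, 22): nothing removed.
[37, 42) \ B = [40, 42).

[-10, 1) ∪ [21, 22) ∪ [40, 42)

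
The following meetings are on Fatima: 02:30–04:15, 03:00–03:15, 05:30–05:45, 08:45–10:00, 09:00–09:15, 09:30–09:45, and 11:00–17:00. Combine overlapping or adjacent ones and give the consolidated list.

03:00–03:15 overlaps/touches 02:30–04:15 → extend to 02:30–04:15.
05:30–05:45 is disjoint → start new block.
08:45–10:00 is disjoint → start new block.
09:00–09:15 overlaps/touches 08:45–10:00 → extend to 08:45–10:00.
09:30–09:45 overlaps/touches 08:45–10:00 → extend to 08:45–10:00.
11:00–17:00 is disjoint → start new block.

02:30–04:15, 05:30–05:45, 08:45–10:00, 11:00–17:00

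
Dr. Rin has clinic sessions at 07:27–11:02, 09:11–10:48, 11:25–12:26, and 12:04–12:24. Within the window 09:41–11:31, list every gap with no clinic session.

11:02-11:25

After merging, the occupied span is 07:27-11:02, 11:25-12:26.
Uncovered inside 09:41-11:31: 11:02-11:25.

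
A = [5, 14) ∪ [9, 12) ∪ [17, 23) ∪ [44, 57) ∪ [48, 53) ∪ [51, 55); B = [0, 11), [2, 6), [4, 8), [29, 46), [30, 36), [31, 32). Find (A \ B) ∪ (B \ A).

Merge the first list: [5, 14), [17, 23), [44, 57).
Merge the second list: [0, 11), [29, 46).
A \ B = [11, 14), [17, 23), [46, 57).
B \ A = [0, 5), [29, 44).
Union of the two gives the symmetric difference.

[0, 5) ∪ [11, 14) ∪ [17, 23) ∪ [29, 44) ∪ [46, 57)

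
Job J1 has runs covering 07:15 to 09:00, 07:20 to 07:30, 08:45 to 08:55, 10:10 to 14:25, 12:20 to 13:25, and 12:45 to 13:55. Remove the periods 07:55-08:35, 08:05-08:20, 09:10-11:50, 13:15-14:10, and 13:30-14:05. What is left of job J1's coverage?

07:15–07:55, 08:35–09:00, 11:50–13:15, 14:10–14:25

First set merges to 07:15–09:00, 10:10–14:25.
Second set merges to 07:55–08:35, 09:10–11:50, 13:15–14:10.
07:15–09:00 minus B → 07:15–07:55, 08:35–09:00.
10:10–14:25 minus B → 11:50–13:15, 14:10–14:25.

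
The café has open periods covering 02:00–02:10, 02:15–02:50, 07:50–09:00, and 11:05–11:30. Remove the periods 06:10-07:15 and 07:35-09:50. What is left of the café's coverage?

02:00–02:10 is untouched.
02:15–02:50 is untouched.
07:50–09:00 lies entirely inside B → drops out.
11:05–11:30 is untouched.

02:00–02:10, 02:15–02:50, 11:05–11:30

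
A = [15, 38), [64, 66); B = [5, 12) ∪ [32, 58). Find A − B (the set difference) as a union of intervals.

[15, 38) minus B → [15, 32).
[64, 66): no B overlap → unchanged.

[15, 32) ∪ [64, 66)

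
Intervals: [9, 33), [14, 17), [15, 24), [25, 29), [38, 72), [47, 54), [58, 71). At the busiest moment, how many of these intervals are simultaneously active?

Sweep endpoints in order; track running count of active intervals.
Peak of 3 reached at 15.

3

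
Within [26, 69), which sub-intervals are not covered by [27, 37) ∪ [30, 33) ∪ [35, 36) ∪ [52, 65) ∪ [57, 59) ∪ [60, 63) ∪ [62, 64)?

The merged coverage is [27, 37), [52, 65).
Gaps within [26, 69): [26, 27), [37, 52), [65, 69).

[26, 27) ∪ [37, 52) ∪ [65, 69)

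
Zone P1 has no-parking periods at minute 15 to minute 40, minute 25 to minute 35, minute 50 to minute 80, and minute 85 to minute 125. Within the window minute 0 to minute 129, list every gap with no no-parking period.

minute 0 to minute 15, minute 40 to minute 50, minute 80 to minute 85, minute 125 to minute 129

Covered (merged): minute 15 to minute 40, minute 50 to minute 80, minute 85 to minute 125.
Gaps within minute 0 to minute 129: minute 0 to minute 15, minute 40 to minute 50, minute 80 to minute 85, minute 125 to minute 129.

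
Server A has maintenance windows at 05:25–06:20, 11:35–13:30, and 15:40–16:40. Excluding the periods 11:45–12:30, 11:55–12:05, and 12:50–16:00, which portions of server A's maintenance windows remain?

B, merged: 11:45–12:30, 12:50–16:00.
05:25–06:20 is untouched.
11:35–13:30 with B removed leaves 11:35–11:45, 12:30–12:50.
15:40–16:40 with B removed leaves 16:00–16:40.

05:25–06:20, 11:35–11:45, 12:30–12:50, 16:00–16:40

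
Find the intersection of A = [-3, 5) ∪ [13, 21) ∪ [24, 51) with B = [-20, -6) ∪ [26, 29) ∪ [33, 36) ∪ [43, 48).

[26, 29) ∪ [33, 36) ∪ [43, 48)

[-3, 5) meets no B interval.
[13, 21) meets no B interval.
[24, 51) ∩ B → [26, 29), [33, 36), [43, 48).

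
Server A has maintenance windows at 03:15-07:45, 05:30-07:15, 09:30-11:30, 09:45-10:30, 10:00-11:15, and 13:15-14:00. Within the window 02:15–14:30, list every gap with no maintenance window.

Covered (merged): 03:15–07:45, 09:30–11:30, 13:15–14:00.
Uncovered inside 02:15–14:30: 02:15–03:15, 07:45–09:30, 11:30–13:15, 14:00–14:30.

02:15–03:15, 07:45–09:30, 11:30–13:15, 14:00–14:30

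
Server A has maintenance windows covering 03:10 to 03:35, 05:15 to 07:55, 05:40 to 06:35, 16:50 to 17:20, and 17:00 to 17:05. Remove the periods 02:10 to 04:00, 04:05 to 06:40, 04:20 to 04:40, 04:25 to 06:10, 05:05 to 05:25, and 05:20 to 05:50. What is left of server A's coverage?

06:40–07:55, 16:50–17:20

A, merged: 03:10–03:35, 05:15–07:55, 16:50–17:20.
B, merged: 02:10–04:00, 04:05–06:40.
03:10–03:35: fully covered by B → removed.
05:15–07:55 minus B → 06:40–07:55.
16:50–17:20: no B overlap → unchanged.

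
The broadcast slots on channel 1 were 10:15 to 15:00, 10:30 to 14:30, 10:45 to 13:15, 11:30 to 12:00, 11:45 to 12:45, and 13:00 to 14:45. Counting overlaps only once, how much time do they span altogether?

Merged: 10:15–15:00.
Length: 4 h 45 min.

4 h 45 min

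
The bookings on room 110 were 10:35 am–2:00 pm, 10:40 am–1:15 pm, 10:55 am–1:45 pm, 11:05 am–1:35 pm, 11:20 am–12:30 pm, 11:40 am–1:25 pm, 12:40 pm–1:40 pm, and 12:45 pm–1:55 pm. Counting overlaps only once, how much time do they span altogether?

3 h 25 min

Merged: 10:35 am–2:00 pm.
Length: 3 h 25 min.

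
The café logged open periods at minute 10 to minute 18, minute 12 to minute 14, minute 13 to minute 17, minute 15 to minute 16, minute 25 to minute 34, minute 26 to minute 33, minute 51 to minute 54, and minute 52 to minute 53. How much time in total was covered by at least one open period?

20 minutes

Merged: minute 10 to minute 18, minute 25 to minute 34, minute 51 to minute 54.
Lengths: 8 minutes + 9 minutes + 3 minutes = 20 minutes.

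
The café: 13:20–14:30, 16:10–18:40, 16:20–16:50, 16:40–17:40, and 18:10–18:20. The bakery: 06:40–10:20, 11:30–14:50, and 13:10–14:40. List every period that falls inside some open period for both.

First set merges to 13:20–14:30, 16:10–18:40.
Second set merges to 06:40–10:20, 11:30–14:50.
13:20–14:30 ∩ B → 13:20–14:30.
16:10–18:40 meets no B interval.

13:20–14:30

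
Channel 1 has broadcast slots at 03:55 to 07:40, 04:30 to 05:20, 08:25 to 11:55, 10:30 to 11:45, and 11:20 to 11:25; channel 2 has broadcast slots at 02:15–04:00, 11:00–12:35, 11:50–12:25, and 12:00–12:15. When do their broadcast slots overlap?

First set merges to 03:55–07:40, 08:25–11:55.
Second set merges to 02:15–04:00, 11:00–12:35.
03:55–07:40 overlaps B on 03:55–04:00.
08:25–11:55 overlaps B on 11:00–11:55.

03:55–04:00, 11:00–11:55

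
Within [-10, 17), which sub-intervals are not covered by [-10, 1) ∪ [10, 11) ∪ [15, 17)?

The merged coverage is [-10, 1), [10, 11), [15, 17).
Uncovered inside [-10, 17): [1, 10), [11, 15).

[1, 10) ∪ [11, 15)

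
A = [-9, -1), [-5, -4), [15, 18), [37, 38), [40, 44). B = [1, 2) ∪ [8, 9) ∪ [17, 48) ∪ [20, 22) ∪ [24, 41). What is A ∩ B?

[17, 18) ∪ [37, 38) ∪ [40, 44)

A, merged: [-9, -1), [15, 18), [37, 38), [40, 44).
B, merged: [1, 2), [8, 9), [17, 48).
[-9, -1) meets no B interval.
[15, 18) ∩ B → [17, 18).
[37, 38) ∩ B → [37, 38).
[40, 44) ∩ B → [40, 44).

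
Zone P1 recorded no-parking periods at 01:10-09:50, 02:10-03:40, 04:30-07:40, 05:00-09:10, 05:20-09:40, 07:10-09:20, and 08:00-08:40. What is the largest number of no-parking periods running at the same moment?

Walk the sorted start/end points keeping a running depth.
The depth first hits 5 at 07:10.

5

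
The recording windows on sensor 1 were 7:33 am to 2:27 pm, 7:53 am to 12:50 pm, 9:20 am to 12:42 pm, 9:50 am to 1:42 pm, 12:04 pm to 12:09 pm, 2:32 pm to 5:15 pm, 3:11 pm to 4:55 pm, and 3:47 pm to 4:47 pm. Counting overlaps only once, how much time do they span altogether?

Merged: 7:33 am-2:27 pm, 2:32 pm-5:15 pm.
Lengths: 6 h 54 min + 2 h 43 min = 9 h 37 min.

9 h 37 min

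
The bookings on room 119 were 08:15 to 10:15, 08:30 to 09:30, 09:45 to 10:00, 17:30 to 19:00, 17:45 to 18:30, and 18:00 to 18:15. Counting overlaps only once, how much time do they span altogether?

3 h 30 min

Merged: 08:15–10:15, 17:30–19:00.
Lengths: 2 h + 1 h 30 min = 3 h 30 min.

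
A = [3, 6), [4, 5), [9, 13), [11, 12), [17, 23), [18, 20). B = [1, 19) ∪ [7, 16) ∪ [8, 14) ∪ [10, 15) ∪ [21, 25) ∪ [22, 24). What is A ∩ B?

[3, 6) ∪ [9, 13) ∪ [17, 19) ∪ [21, 23)

First set merges to [3, 6), [9, 13), [17, 23).
Second set merges to [1, 19), [21, 25).
[3, 6) meets the second set on [3, 6).
[9, 13) meets the second set on [9, 13).
[17, 23) meets the second set on [17, 19), [21, 23).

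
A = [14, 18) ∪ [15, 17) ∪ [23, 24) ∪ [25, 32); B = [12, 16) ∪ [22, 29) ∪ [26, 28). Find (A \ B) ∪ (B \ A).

First set merges to [14, 18), [23, 24), [25, 32).
Second set merges to [12, 16), [22, 29).
A but not B: [16, 18), [29, 32).
B but not A: [12, 14), [22, 23), [24, 25).
Combining gives A △ B.

[12, 14) ∪ [16, 18) ∪ [22, 23) ∪ [24, 25) ∪ [29, 32)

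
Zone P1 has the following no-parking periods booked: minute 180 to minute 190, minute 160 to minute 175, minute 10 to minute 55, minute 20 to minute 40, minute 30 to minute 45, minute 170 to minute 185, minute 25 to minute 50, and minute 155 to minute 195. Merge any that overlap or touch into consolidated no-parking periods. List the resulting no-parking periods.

minute 10 to minute 55, minute 155 to minute 195

Sort by start: minute 10 to minute 55, minute 20 to minute 40, minute 25 to minute 50, minute 30 to minute 45, minute 155 to minute 195, minute 160 to minute 175, minute 170 to minute 185, minute 180 to minute 190.
minute 20 to minute 40 overlaps/touches minute 10 to minute 55 → extend to minute 10 to minute 55.
minute 25 to minute 50 overlaps/touches minute 10 to minute 55 → extend to minute 10 to minute 55.
minute 30 to minute 45 overlaps/touches minute 10 to minute 55 → extend to minute 10 to minute 55.
minute 155 to minute 195 is disjoint → start new block.
minute 160 to minute 175 overlaps/touches minute 155 to minute 195 → extend to minute 155 to minute 195.
minute 170 to minute 185 overlaps/touches minute 155 to minute 195 → extend to minute 155 to minute 195.
minute 180 to minute 190 overlaps/touches minute 155 to minute 195 → extend to minute 155 to minute 195.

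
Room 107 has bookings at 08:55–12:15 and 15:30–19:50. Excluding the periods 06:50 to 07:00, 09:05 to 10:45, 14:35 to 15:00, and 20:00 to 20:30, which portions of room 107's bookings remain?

08:55-09:05, 10:45-12:15, 15:30-19:50

08:55-12:15 with B removed leaves 08:55-09:05, 10:45-12:15.
15:30-19:50 is untouched.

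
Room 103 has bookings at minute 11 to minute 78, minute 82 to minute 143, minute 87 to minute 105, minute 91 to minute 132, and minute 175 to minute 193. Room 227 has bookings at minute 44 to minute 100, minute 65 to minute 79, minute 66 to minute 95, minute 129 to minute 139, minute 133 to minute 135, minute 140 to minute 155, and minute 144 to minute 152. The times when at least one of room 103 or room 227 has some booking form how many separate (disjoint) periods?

A, merged: minute 11 to minute 78, minute 82 to minute 143, minute 175 to minute 193.
B, merged: minute 44 to minute 100, minute 129 to minute 139, minute 140 to minute 155.
A ∪ B = minute 11 to minute 155, minute 175 to minute 193.
That is 2 disjoint pieces.

2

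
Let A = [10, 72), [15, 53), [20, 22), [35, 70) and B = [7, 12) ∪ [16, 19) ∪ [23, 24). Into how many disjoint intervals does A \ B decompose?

Merge the first list: [10, 72).
A \ B = [12, 16), [19, 23), [24, 72).
That is 3 disjoint pieces.

3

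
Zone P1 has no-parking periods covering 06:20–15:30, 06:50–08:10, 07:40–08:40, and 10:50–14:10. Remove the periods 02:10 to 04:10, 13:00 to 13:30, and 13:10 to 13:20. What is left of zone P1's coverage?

06:20-13:00, 13:30-15:30

Merge the first list: 06:20-15:30.
Merge the second list: 02:10-04:10, 13:00-13:30.
06:20-15:30 with B removed leaves 06:20-13:00, 13:30-15:30.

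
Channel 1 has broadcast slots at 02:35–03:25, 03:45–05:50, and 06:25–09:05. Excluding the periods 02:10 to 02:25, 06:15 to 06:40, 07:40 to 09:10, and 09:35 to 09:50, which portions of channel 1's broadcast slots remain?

02:35–03:25: nothing removed.
03:45–05:50: nothing removed.
06:25–09:05 \ B = 06:40–07:40.

02:35–03:25, 03:45–05:50, 06:40–07:40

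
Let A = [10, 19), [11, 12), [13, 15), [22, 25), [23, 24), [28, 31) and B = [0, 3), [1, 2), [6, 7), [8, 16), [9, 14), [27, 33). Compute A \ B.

[16, 19) ∪ [22, 25)

First set merges to [10, 19), [22, 25), [28, 31).
Second set merges to [0, 3), [6, 7), [8, 16), [27, 33).
[10, 19) with B removed leaves [16, 19).
[22, 25) is untouched.
[28, 31) lies entirely inside B → drops out.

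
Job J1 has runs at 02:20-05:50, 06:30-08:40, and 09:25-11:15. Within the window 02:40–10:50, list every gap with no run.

05:50–06:30, 08:40–09:25

After merging, the occupied span is 02:20–05:50, 06:30–08:40, 09:25–11:15.
Complement within 02:40–10:50: 05:50–06:30, 08:40–09:25.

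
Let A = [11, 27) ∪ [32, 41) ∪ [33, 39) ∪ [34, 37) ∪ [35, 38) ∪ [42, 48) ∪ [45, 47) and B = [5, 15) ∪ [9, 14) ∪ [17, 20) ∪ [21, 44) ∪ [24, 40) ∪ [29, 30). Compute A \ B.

First set merges to [11, 27), [32, 41), [42, 48).
Second set merges to [5, 15), [17, 20), [21, 44).
[11, 27) minus B → [15, 17), [20, 21).
[32, 41): fully covered by B → removed.
[42, 48) minus B → [44, 48).

[15, 17) ∪ [20, 21) ∪ [44, 48)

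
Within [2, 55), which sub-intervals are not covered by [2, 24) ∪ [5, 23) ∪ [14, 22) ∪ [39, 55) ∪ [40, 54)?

The merged coverage is [2, 24), [39, 55).
Uncovered inside [2, 55): [24, 39).

[24, 39)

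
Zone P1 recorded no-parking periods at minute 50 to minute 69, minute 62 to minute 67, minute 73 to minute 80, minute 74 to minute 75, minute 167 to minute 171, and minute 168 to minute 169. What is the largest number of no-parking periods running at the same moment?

2

Walk the sorted start/end points keeping a running depth.
The depth first hits 2 at minute 62.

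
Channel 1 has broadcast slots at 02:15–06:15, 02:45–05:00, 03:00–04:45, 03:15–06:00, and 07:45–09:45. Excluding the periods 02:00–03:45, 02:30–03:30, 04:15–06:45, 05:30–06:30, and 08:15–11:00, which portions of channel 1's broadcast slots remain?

03:45-04:15, 07:45-08:15

A, merged: 02:15-06:15, 07:45-09:45.
B, merged: 02:00-03:45, 04:15-06:45, 08:15-11:00.
02:15-06:15 with B removed leaves 03:45-04:15.
07:45-09:45 with B removed leaves 07:45-08:15.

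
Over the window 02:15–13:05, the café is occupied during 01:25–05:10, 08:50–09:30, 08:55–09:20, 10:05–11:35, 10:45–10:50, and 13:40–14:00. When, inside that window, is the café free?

Covered (merged): 01:25-05:10, 08:50-09:30, 10:05-11:35, 13:40-14:00.
Gaps within 02:15-13:05: 05:10-08:50, 09:30-10:05, 11:35-13:05.

05:10-08:50, 09:30-10:05, 11:35-13:05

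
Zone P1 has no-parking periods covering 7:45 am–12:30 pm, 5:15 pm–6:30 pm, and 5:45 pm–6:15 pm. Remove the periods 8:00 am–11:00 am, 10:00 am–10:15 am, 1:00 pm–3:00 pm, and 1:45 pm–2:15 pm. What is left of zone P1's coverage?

First set merges to 7:45 am–12:30 pm, 5:15 pm–6:30 pm.
Second set merges to 8:00 am–11:00 am, 1:00 pm–3:00 pm.
7:45 am–12:30 pm minus B → 7:45 am–8:00 am, 11:00 am–12:30 pm.
5:15 pm–6:30 pm: no B overlap → unchanged.

7:45 am–8:00 am, 11:00 am–12:30 pm, 5:15 pm–6:30 pm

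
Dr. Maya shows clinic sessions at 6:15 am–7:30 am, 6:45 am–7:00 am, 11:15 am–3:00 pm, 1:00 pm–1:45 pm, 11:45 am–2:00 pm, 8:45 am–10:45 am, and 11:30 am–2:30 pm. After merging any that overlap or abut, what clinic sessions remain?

Sort by start: 6:15 am-7:30 am, 6:45 am-7:00 am, 8:45 am-10:45 am, 11:15 am-3:00 pm, 11:30 am-2:30 pm, 11:45 am-2:00 pm, 1:00 pm-1:45 pm.
6:45 am-7:00 am overlaps/touches 6:15 am-7:30 am → extend to 6:15 am-7:30 am.
8:45 am-10:45 am is disjoint → start new block.
11:15 am-3:00 pm is disjoint → start new block.
11:30 am-2:30 pm overlaps/touches 11:15 am-3:00 pm → extend to 11:15 am-3:00 pm.
11:45 am-2:00 pm overlaps/touches 11:15 am-3:00 pm → extend to 11:15 am-3:00 pm.
1:00 pm-1:45 pm overlaps/touches 11:15 am-3:00 pm → extend to 11:15 am-3:00 pm.

6:15 am-7:30 am, 8:45 am-10:45 am, 11:15 am-3:00 pm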